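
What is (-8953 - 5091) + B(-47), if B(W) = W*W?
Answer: -11835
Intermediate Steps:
B(W) = W**2
(-8953 - 5091) + B(-47) = (-8953 - 5091) + (-47)**2 = -14044 + 2209 = -11835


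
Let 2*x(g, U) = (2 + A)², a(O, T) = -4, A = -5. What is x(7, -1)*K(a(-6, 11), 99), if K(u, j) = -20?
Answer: -90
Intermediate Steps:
x(g, U) = 9/2 (x(g, U) = (2 - 5)²/2 = (½)*(-3)² = (½)*9 = 9/2)
x(7, -1)*K(a(-6, 11), 99) = (9/2)*(-20) = -90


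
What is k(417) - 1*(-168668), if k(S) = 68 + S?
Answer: 169153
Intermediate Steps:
k(417) - 1*(-168668) = (68 + 417) - 1*(-168668) = 485 + 168668 = 169153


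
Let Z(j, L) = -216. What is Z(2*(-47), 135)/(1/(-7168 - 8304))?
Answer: 3341952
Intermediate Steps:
Z(2*(-47), 135)/(1/(-7168 - 8304)) = -216/(1/(-7168 - 8304)) = -216/(1/(-15472)) = -216/(-1/15472) = -216*(-15472) = 3341952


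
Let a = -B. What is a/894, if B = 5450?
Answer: -2725/447 ≈ -6.0962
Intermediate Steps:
a = -5450 (a = -1*5450 = -5450)
a/894 = -5450/894 = -5450*1/894 = -2725/447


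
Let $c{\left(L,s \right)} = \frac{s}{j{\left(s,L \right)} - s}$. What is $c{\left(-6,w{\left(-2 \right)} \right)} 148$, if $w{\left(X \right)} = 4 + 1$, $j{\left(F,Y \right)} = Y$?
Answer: $- \frac{740}{11} \approx -67.273$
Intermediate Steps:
$w{\left(X \right)} = 5$
$c{\left(L,s \right)} = \frac{s}{L - s}$
$c{\left(-6,w{\left(-2 \right)} \right)} 148 = \frac{5}{-6 - 5} \cdot 148 = \frac{5}{-11} \cdot 148 = 5 \left(- \frac{1}{11}\right) 148 = \left(- \frac{5}{11}\right) 148 = - \frac{740}{11}$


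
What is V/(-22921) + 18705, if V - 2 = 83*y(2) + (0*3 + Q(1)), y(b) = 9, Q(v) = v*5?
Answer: 428736551/22921 ≈ 18705.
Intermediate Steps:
Q(v) = 5*v
V = 754 (V = 2 + (83*9 + (0*3 + 5*1)) = 2 + (747 + (0 + 5)) = 2 + (747 + 5) = 2 + 752 = 754)
V/(-22921) + 18705 = 754/(-22921) + 18705 = 754*(-1/22921) + 18705 = -754/22921 + 18705 = 428736551/22921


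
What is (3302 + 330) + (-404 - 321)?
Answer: 2907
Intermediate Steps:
(3302 + 330) + (-404 - 321) = 3632 - 725 = 2907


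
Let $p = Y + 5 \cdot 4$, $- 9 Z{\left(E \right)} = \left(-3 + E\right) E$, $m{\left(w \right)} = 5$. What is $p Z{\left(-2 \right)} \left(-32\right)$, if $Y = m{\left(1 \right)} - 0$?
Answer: $\frac{8000}{9} \approx 888.89$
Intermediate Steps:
$Z{\left(E \right)} = - \frac{E \left(-3 + E\right)}{9}$ ($Z{\left(E \right)} = - \frac{\left(-3 + E\right) E}{9} = - \frac{E \left(-3 + E\right)}{9}$)
$Y = 5$ ($Y = 5 - 0 = 5 + 0 = 5$)
$p = 25$ ($p = 5 + 5 \cdot 4 = 5 + 20 = 25$)
$p Z{\left(-2 \right)} \left(-32\right) = 25 \cdot \frac{1}{9} \left(-2\right) \left(3 - -2\right) \left(-32\right) = 25 \cdot \frac{1}{9} \left(-2\right) \left(3 + 2\right) \left(-32\right) = 25 \cdot \frac{1}{9} \left(-2\right) 5 \left(-32\right) = 25 \left(- \frac{10}{9}\right) \left(-32\right) = \left(- \frac{250}{9}\right) \left(-32\right) = \frac{8000}{9}$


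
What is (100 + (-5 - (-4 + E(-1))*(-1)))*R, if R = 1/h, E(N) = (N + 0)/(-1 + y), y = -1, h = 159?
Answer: 61/106 ≈ 0.57547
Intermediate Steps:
E(N) = -N/2 (E(N) = (N + 0)/(-1 - 1) = N/(-2) = N*(-½) = -N/2)
R = 1/159 ≈ 0.0062893
(100 + (-5 - (-4 + E(-1))*(-1)))*R = (100 + (-5 - (-4 - ½*(-1))*(-1)))*(1/159) = (100 + (-5 - (-4 + ½)*(-1)))*(1/159) = (100 + (-5 - (-7)*(-1)/2))*(1/159) = (100 + (-5 - 1*7/2))*(1/159) = (100 + (-5 - 7/2))*(1/159) = (100 - 17/2)*(1/159) = (183/2)*(1/159) = 61/106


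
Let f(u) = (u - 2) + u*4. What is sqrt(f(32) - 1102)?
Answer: 4*I*sqrt(59) ≈ 30.725*I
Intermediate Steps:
f(u) = -2 + 5*u (f(u) = (-2 + u) + 4*u = -2 + 5*u)
sqrt(f(32) - 1102) = sqrt((-2 + 5*32) - 1102) = sqrt((-2 + 160) - 1102) = sqrt(158 - 1102) = sqrt(-944) = 4*I*sqrt(59)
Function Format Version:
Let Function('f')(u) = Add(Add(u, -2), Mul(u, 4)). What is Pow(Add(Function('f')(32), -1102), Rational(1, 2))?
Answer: Mul(4, I, Pow(59, Rational(1, 2))) ≈ Mul(30.725, I)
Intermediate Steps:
Function('f')(u) = Add(-2, Mul(5, u)) (Function('f')(u) = Add(Add(-2, u), Mul(4, u)) = Add(-2, Mul(5, u)))
Pow(Add(Function('f')(32), -1102), Rational(1, 2)) = Pow(Add(Add(-2, Mul(5, 32)), -1102), Rational(1, 2)) = Pow(Add(Add(-2, 160), -1102), Rational(1, 2)) = Pow(Add(158, -1102), Rational(1, 2)) = Pow(-944, Rational(1, 2)) = Mul(4, I, Pow(59, Rational(1, 2)))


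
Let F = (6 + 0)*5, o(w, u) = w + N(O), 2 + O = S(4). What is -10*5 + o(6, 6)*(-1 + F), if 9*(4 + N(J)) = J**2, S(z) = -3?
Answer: 797/9 ≈ 88.556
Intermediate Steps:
O = -5 (O = -2 - 3 = -5)
N(J) = -4 + J**2/9
o(w, u) = -11/9 + w (o(w, u) = w + (-4 + (1/9)*(-5)**2) = w + (-4 + (1/9)*25) = w + (-4 + 25/9) = w - 11/9 = -11/9 + w)
F = 30 (F = 6*5 = 30)
-10*5 + o(6, 6)*(-1 + F) = -10*5 + (-11/9 + 6)*(-1 + 30) = -50 + (43/9)*29 = -50 + 1247/9 = 797/9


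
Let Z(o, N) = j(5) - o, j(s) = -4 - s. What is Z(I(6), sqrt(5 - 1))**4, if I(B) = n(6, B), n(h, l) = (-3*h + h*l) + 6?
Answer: 1185921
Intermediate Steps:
n(h, l) = 6 - 3*h + h*l
I(B) = -12 + 6*B (I(B) = 6 - 3*6 + 6*B = 6 - 18 + 6*B = -12 + 6*B)
Z(o, N) = -9 - o (Z(o, N) = (-4 - 1*5) - o = (-4 - 5) - o = -9 - o)
Z(I(6), sqrt(5 - 1))**4 = (-9 - (-12 + 6*6))**4 = (-9 - (-12 + 36))**4 = (-9 - 1*24)**4 = (-9 - 24)**4 = (-33)**4 = 1185921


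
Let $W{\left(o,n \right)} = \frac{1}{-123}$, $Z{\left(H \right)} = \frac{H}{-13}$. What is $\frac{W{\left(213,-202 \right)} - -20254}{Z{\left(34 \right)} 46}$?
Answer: $- \frac{32386133}{192372} \approx -168.35$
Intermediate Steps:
$Z{\left(H \right)} = - \frac{H}{13}$ ($Z{\left(H \right)} = H \left(- \frac{1}{13}\right) = - \frac{H}{13}$)
$W{\left(o,n \right)} = - \frac{1}{123}$
$\frac{W{\left(213,-202 \right)} - -20254}{Z{\left(34 \right)} 46} = \frac{- \frac{1}{123} - -20254}{\left(- \frac{1}{13}\right) 34 \cdot 46} = \frac{- \frac{1}{123} + 20254}{\left(- \frac{34}{13}\right) 46} = \frac{2491241}{123 \left(- \frac{1564}{13}\right)} = \frac{2491241}{123} \left(- \frac{13}{1564}\right) = - \frac{32386133}{192372}$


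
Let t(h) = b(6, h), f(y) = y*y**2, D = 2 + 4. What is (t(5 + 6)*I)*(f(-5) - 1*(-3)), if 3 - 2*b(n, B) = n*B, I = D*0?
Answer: 0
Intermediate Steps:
D = 6
f(y) = y**3
I = 0 (I = 6*0 = 0)
b(n, B) = 3/2 - B*n/2 (b(n, B) = 3/2 - n*B/2 = 3/2 - B*n/2)
t(h) = 3/2 - 3*h (t(h) = 3/2 - 1/2*h*6 = 3/2 - 3*h)
(t(5 + 6)*I)*(f(-5) - 1*(-3)) = ((3/2 - 3*(5 + 6))*0)*((-5)**3 - 1*(-3)) = ((3/2 - 3*11)*0)*(-125 + 3) = ((3/2 - 33)*0)*(-122) = -63/2*0*(-122) = 0*(-122) = 0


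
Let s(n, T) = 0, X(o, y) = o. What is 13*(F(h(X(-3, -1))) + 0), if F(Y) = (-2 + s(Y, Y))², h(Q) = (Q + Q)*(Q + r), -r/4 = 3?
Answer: 52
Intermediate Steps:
r = -12 (r = -4*3 = -12)
h(Q) = 2*Q*(-12 + Q) (h(Q) = (Q + Q)*(Q - 12) = (2*Q)*(-12 + Q) = 2*Q*(-12 + Q))
F(Y) = 4 (F(Y) = (-2 + 0)² = (-2)² = 4)
13*(F(h(X(-3, -1))) + 0) = 13*(4 + 0) = 13*4 = 52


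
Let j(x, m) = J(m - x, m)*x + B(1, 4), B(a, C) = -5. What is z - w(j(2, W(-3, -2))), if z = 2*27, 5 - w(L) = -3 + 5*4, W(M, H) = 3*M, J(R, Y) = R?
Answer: 66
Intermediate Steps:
j(x, m) = -5 + x*(m - x) (j(x, m) = (m - x)*x - 5 = x*(m - x) - 5 = -5 + x*(m - x))
w(L) = -12 (w(L) = 5 - (-3 + 5*4) = 5 - (-3 + 20) = 5 - 1*17 = 5 - 17 = -12)
z = 54
z - w(j(2, W(-3, -2))) = 54 - 1*(-12) = 54 + 12 = 66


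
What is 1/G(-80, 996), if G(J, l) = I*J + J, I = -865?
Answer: 1/69120 ≈ 1.4468e-5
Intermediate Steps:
G(J, l) = -864*J (G(J, l) = -865*J + J = -864*J)
1/G(-80, 996) = 1/(-864*(-80)) = 1/69120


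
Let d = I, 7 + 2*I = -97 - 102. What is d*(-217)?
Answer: 22351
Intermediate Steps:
I = -103 (I = -7/2 + (-97 - 102)/2 = -7/2 + (½)*(-199) = -7/2 - 199/2 = -103)
d = -103
d*(-217) = -103*(-217) = 22351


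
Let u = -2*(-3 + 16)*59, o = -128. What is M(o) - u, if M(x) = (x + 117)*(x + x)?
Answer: 4350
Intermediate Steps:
M(x) = 2*x*(117 + x) (M(x) = (117 + x)*(2*x) = 2*x*(117 + x))
u = -1534 (u = -2*13*59 = -26*59 = -1534)
M(o) - u = 2*(-128)*(117 - 128) - 1*(-1534) = 2*(-128)*(-11) + 1534 = 2816 + 1534 = 4350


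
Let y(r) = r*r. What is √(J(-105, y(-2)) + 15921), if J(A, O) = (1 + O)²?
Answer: √15946 ≈ 126.28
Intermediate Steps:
y(r) = r²
√(J(-105, y(-2)) + 15921) = √((1 + (-2)²)² + 15921) = √((1 + 4)² + 15921) = √(5² + 15921) = √(25 + 15921) = √15946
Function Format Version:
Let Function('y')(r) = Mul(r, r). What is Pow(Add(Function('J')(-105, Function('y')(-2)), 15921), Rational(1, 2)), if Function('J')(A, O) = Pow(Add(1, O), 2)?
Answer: Pow(15946, Rational(1, 2)) ≈ 126.28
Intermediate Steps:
Function('y')(r) = Pow(r, 2)
Pow(Add(Function('J')(-105, Function('y')(-2)), 15921), Rational(1, 2)) = Pow(Add(Pow(Add(1, Pow(-2, 2)), 2), 15921), Rational(1, 2)) = Pow(Add(Pow(Add(1, 4), 2), 15921), Rational(1, 2)) = Pow(Add(Pow(5, 2), 15921), Rational(1, 2)) = Pow(Add(25, 15921), Rational(1, 2)) = Pow(15946, Rational(1, 2))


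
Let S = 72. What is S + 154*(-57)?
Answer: -8706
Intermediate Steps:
S + 154*(-57) = 72 + 154*(-57) = 72 - 8778 = -8706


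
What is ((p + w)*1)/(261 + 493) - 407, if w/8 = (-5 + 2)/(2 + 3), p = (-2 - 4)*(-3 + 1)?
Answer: -767177/1885 ≈ -406.99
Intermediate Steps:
p = 12 (p = -6*(-2) = 12)
w = -24/5 (w = 8*((-5 + 2)/(2 + 3)) = 8*(-3/5) = -24/5 ≈ -4.8000)
((p + w)*1)/(261 + 493) - 407 = ((12 - 24/5)*1)/(261 + 493) - 407 = ((36/5)*1)/754 - 407 = (1/754)*(36/5) - 407 = 18/1885 - 407 = -767177/1885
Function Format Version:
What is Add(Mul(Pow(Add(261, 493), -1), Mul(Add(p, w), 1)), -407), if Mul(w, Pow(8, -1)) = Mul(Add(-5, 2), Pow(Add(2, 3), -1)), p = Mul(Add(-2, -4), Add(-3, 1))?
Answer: Rational(-767177, 1885) ≈ -406.99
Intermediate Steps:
p = 12 (p = Mul(-6, -2) = 12)
w = Rational(-24, 5) (w = Mul(8, Mul(Add(-5, 2), Pow(Add(2, 3), -1))) = Mul(8, Mul(-3, Pow(5, -1))) = Mul(8, Mul(-3, Rational(1, 5))) = Mul(8, Rational(-3, 5)) = Rational(-24, 5) ≈ -4.8000)
Add(Mul(Pow(Add(261, 493), -1), Mul(Add(p, w), 1)), -407) = Add(Mul(Pow(Add(261, 493), -1), Mul(Add(12, Rational(-24, 5)), 1)), -407) = Add(Mul(Pow(754, -1), Mul(Rational(36, 5), 1)), -407) = Add(Mul(Rational(1, 754), Rational(36, 5)), -407) = Add(Rational(18, 1885), -407) = Rational(-767177, 1885)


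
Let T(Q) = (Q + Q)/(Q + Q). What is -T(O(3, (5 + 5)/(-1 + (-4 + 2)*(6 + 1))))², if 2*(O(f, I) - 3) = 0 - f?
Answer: -1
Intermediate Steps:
O(f, I) = 3 - f/2 (O(f, I) = 3 + (0 - f)/2 = 3 + (-f)/2 = 3 - f/2)
T(Q) = 1 (T(Q) = (2*Q)/((2*Q)) = (2*Q)*(1/(2*Q)) = 1)
-T(O(3, (5 + 5)/(-1 + (-4 + 2)*(6 + 1))))² = -1*1² = -1*1 = -1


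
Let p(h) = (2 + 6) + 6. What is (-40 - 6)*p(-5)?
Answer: -644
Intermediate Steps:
p(h) = 14 (p(h) = 8 + 6 = 14)
(-40 - 6)*p(-5) = (-40 - 6)*14 = -46*14 = -644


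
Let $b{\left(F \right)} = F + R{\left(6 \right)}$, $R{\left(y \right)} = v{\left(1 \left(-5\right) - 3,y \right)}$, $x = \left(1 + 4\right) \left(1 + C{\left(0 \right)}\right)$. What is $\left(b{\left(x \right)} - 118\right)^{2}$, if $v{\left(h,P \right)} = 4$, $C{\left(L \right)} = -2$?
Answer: $14161$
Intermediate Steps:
$x = -5$ ($x = \left(1 + 4\right) \left(1 - 2\right) = 5 \left(-1\right) = -5$)
$R{\left(y \right)} = 4$
$b{\left(F \right)} = 4 + F$ ($b{\left(F \right)} = F + 4 = 4 + F$)
$\left(b{\left(x \right)} - 118\right)^{2} = \left(\left(4 - 5\right) - 118\right)^{2} = \left(-1 - 118\right)^{2} = \left(-119\right)^{2} = 14161$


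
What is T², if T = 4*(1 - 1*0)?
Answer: 16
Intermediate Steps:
T = 4 (T = 4*(1 + 0) = 4*1 = 4)
T² = 4² = 16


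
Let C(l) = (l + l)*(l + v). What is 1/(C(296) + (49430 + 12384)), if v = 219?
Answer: 1/366694 ≈ 2.7271e-6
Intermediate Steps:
C(l) = 2*l*(219 + l) (C(l) = (l + l)*(l + 219) = (2*l)*(219 + l) = 2*l*(219 + l))
1/(C(296) + (49430 + 12384)) = 1/(2*296*(219 + 296) + (49430 + 12384)) = 1/(2*296*515 + 61814) = 1/(304880 + 61814) = 1/366694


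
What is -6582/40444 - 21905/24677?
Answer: -524174917/499018294 ≈ -1.0504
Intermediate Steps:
-6582/40444 - 21905/24677 = -6582*1/40444 - 21905*1/24677 = -3291/20222 - 21905/24677 = -524174917/499018294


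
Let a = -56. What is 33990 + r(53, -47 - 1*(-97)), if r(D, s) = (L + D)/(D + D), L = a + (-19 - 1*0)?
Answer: 1801459/53 ≈ 33990.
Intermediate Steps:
L = -75 (L = -56 + (-19 - 1*0) = -56 + (-19 + 0) = -56 - 19 = -75)
r(D, s) = (-75 + D)/(2*D) (r(D, s) = (-75 + D)/(D + D) = (-75 + D)/((2*D)) = (-75 + D)*(1/(2*D)) = (-75 + D)/(2*D))
33990 + r(53, -47 - 1*(-97)) = 33990 + (1/2)*(-75 + 53)/53 = 33990 + (1/2)*(1/53)*(-22) = 33990 - 11/53 = 1801459/53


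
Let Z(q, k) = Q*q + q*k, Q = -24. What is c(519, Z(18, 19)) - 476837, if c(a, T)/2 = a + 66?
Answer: -475667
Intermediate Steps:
Z(q, k) = -24*q + k*q (Z(q, k) = -24*q + q*k = -24*q + k*q)
c(a, T) = 132 + 2*a (c(a, T) = 2*(a + 66) = 2*(66 + a) = 132 + 2*a)
c(519, Z(18, 19)) - 476837 = (132 + 2*519) - 476837 = (132 + 1038) - 476837 = 1170 - 476837 = -475667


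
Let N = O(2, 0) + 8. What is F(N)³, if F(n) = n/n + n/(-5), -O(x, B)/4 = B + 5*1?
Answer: 4913/125 ≈ 39.304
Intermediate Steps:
O(x, B) = -20 - 4*B (O(x, B) = -4*(B + 5*1) = -4*(B + 5) = -4*(5 + B) = -20 - 4*B)
N = -12 (N = (-20 - 4*0) + 8 = (-20 + 0) + 8 = -20 + 8 = -12)
F(n) = 1 - n/5 (F(n) = 1 + n*(-⅕) = 1 - n/5)
F(N)³ = (1 - ⅕*(-12))³ = (1 + 12/5)³ = (17/5)³ = 4913/125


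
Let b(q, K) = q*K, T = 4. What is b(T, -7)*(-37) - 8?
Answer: 1028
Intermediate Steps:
b(q, K) = K*q
b(T, -7)*(-37) - 8 = -7*4*(-37) - 8 = -28*(-37) - 8 = 1036 - 8 = 1028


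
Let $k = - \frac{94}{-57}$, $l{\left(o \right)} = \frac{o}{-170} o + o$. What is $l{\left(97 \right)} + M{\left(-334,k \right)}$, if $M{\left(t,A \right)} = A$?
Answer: $\frac{419597}{9690} \approx 43.302$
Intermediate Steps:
$l{\left(o \right)} = o - \frac{o^{2}}{170}$ ($l{\left(o \right)} = o \left(- \frac{1}{170}\right) o + o = - \frac{o}{170} o + o = - \frac{o^{2}}{170} + o = o - \frac{o^{2}}{170}$)
$k = \frac{94}{57}$ ($k = \left(-94\right) \left(- \frac{1}{57}\right) = \frac{94}{57} \approx 1.6491$)
$l{\left(97 \right)} + M{\left(-334,k \right)} = \frac{1}{170} \cdot 97 \left(170 - 97\right) + \frac{94}{57} = \frac{1}{170} \cdot 97 \cdot 73 + \frac{94}{57} = \frac{7081}{170} + \frac{94}{57} = \frac{419597}{9690}$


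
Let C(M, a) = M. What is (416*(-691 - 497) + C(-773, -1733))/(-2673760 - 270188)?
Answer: 494981/2943948 ≈ 0.16814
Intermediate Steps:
(416*(-691 - 497) + C(-773, -1733))/(-2673760 - 270188) = (416*(-691 - 497) - 773)/(-2673760 - 270188) = (416*(-1188) - 773)/(-2943948) = (-494208 - 773)*(-1/2943948) = -494981*(-1/2943948) = 494981/2943948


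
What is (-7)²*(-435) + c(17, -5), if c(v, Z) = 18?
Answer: -21297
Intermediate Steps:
(-7)²*(-435) + c(17, -5) = (-7)²*(-435) + 18 = 49*(-435) + 18 = -21315 + 18 = -21297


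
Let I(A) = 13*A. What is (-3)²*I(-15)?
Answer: -1755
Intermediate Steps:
(-3)²*I(-15) = (-3)²*(13*(-15)) = 9*(-195) = -1755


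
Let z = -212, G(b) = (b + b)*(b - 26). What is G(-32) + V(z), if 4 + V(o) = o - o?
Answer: 3708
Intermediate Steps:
G(b) = 2*b*(-26 + b) (G(b) = (2*b)*(-26 + b) = 2*b*(-26 + b))
V(o) = -4 (V(o) = -4 + (o - o) = -4 + 0 = -4)
G(-32) + V(z) = 2*(-32)*(-26 - 32) - 4 = 2*(-32)*(-58) - 4 = 3712 - 4 = 3708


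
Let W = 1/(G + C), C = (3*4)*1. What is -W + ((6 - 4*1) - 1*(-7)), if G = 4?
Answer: 143/16 ≈ 8.9375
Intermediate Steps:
C = 12 (C = 12*1 = 12)
W = 1/16 (W = 1/(4 + 12) = 1/16 ≈ 0.062500)
-W + ((6 - 4*1) - 1*(-7)) = -1*1/16 + ((6 - 4*1) - 1*(-7)) = -1/16 + ((6 - 4) + 7) = -1/16 + (2 + 7) = -1/16 + 9 = 143/16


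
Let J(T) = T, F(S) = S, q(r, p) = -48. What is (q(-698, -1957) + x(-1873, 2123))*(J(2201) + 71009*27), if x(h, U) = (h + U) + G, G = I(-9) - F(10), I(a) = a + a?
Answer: 333983256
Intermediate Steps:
I(a) = 2*a
G = -28 (G = 2*(-9) - 1*10 = -18 - 10 = -28)
x(h, U) = -28 + U + h (x(h, U) = (h + U) - 28 = (U + h) - 28 = -28 + U + h)
(q(-698, -1957) + x(-1873, 2123))*(J(2201) + 71009*27) = (-48 + (-28 + 2123 - 1873))*(2201 + 71009*27) = (-48 + 222)*(2201 + 1917243) = 174*1919444 = 333983256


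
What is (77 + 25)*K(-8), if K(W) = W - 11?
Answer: -1938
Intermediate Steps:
K(W) = -11 + W
(77 + 25)*K(-8) = (77 + 25)*(-11 - 8) = 102*(-19) = -1938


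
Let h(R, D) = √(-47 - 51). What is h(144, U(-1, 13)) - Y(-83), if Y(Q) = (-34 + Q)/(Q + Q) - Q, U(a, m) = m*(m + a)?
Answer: -13895/166 + 7*I*√2 ≈ -83.705 + 9.8995*I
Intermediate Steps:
U(a, m) = m*(a + m)
h(R, D) = 7*I*√2 (h(R, D) = √(-98) = 7*I*√2)
Y(Q) = -Q + (-34 + Q)/(2*Q) (Y(Q) = (-34 + Q)/((2*Q)) - Q = (-34 + Q)*(1/(2*Q)) - Q = (-34 + Q)/(2*Q) - Q = -Q + (-34 + Q)/(2*Q))
h(144, U(-1, 13)) - Y(-83) = 7*I*√2 - (½ - 1*(-83) - 17/(-83)) = 7*I*√2 - (½ + 83 - 17*(-1/83)) = 7*I*√2 - (½ + 83 + 17/83) = 7*I*√2 - 1*13895/166 = 7*I*√2 - 13895/166 = -13895/166 + 7*I*√2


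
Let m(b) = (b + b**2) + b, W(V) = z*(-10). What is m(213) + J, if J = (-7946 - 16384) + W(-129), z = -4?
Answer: 21505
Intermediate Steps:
W(V) = 40 (W(V) = -4*(-10) = 40)
m(b) = b**2 + 2*b
J = -24290 (J = (-7946 - 16384) + 40 = -24330 + 40 = -24290)
m(213) + J = 213*(2 + 213) - 24290 = 213*215 - 24290 = 45795 - 24290 = 21505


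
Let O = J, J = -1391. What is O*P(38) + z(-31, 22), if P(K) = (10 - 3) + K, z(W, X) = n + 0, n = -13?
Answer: -62608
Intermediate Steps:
z(W, X) = -13 (z(W, X) = -13 + 0 = -13)
P(K) = 7 + K
O = -1391
O*P(38) + z(-31, 22) = -1391*(7 + 38) - 13 = -1391*45 - 13 = -62595 - 13 = -62608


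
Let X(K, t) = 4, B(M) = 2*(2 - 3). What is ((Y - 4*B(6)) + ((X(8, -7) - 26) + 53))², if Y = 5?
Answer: 1936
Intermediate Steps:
B(M) = -2 (B(M) = 2*(-1) = -2)
((Y - 4*B(6)) + ((X(8, -7) - 26) + 53))² = ((5 - 4*(-2)) + ((4 - 26) + 53))² = ((5 + 8) + (-22 + 53))² = (13 + 31)² = 44² = 1936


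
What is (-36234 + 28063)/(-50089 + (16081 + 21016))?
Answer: 8171/12992 ≈ 0.62893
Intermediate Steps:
(-36234 + 28063)/(-50089 + (16081 + 21016)) = -8171/(-50089 + 37097) = -8171/(-12992) = -8171*(-1/12992) = 8171/12992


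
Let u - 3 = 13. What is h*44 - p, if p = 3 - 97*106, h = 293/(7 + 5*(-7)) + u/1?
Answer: 73658/7 ≈ 10523.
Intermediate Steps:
u = 16 (u = 3 + 13 = 16)
h = 155/28 (h = 293/(7 + 5*(-7)) + 16/1 = 293/(7 - 35) + 16*1 = 293/(-28) + 16 = 293*(-1/28) + 16 = -293/28 + 16 = 155/28 ≈ 5.5357)
p = -10279 (p = 3 - 10282 = -10279)
h*44 - p = (155/28)*44 - 1*(-10279) = 1705/7 + 10279 = 73658/7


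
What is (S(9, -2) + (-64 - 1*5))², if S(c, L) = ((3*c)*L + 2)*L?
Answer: 1225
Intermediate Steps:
S(c, L) = L*(2 + 3*L*c) (S(c, L) = (3*L*c + 2)*L = (2 + 3*L*c)*L = L*(2 + 3*L*c))
(S(9, -2) + (-64 - 1*5))² = (-2*(2 + 3*(-2)*9) + (-64 - 1*5))² = (-2*(2 - 54) + (-64 - 5))² = (-2*(-52) - 69)² = (104 - 69)² = 35² = 1225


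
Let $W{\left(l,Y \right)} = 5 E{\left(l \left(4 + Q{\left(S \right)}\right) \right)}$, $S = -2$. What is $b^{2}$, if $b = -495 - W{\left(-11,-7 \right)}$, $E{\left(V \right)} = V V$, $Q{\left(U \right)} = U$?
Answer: $8497225$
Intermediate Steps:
$E{\left(V \right)} = V^{2}$
$W{\left(l,Y \right)} = 20 l^{2}$ ($W{\left(l,Y \right)} = 5 \left(l \left(4 - 2\right)\right)^{2} = 5 \left(l 2\right)^{2} = 5 \left(2 l\right)^{2} = 5 \cdot 4 l^{2} = 20 l^{2}$)
$b = -2915$ ($b = -495 - 20 \left(-11\right)^{2} = -495 - 20 \cdot 121 = -495 - 2420 = -2915$)
$b^{2} = \left(-2915\right)^{2} = 8497225$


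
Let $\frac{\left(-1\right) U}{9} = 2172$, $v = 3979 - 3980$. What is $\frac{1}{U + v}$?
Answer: $- \frac{1}{19549} \approx -5.1154 \cdot 10^{-5}$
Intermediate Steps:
$v = -1$ ($v = 3979 - 3980 = -1$)
$U = -19548$ ($U = \left(-9\right) 2172 = -19548$)
$\frac{1}{U + v} = \frac{1}{-19548 - 1} = \frac{1}{-19549} = - \frac{1}{19549}$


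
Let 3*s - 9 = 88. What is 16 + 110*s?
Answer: 10718/3 ≈ 3572.7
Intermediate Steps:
s = 97/3 (s = 3 + (⅓)*88 = 3 + 88/3 = 97/3 ≈ 32.333)
16 + 110*s = 16 + 110*(97/3) = 16 + 10670/3 = 10718/3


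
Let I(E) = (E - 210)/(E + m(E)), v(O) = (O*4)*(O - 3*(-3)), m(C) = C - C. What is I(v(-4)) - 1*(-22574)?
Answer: 180621/8 ≈ 22578.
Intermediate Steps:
m(C) = 0
v(O) = 4*O*(9 + O) (v(O) = (4*O)*(O + 9) = (4*O)*(9 + O) = 4*O*(9 + O))
I(E) = (-210 + E)/E (I(E) = (E - 210)/(E + 0) = (-210 + E)/E)
I(v(-4)) - 1*(-22574) = (-210 + 4*(-4)*(9 - 4))/((4*(-4)*(9 - 4))) - 1*(-22574) = (-210 + 4*(-4)*5)/((4*(-4)*5)) + 22574 = (-210 - 80)/(-80) + 22574 = -1/80*(-290) + 22574 = 29/8 + 22574 = 180621/8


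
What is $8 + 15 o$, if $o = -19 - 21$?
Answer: $-592$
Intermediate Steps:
$o = -40$ ($o = -19 - 21 = -40$)
$8 + 15 o = 8 + 15 \left(-40\right) = 8 - 600 = -592$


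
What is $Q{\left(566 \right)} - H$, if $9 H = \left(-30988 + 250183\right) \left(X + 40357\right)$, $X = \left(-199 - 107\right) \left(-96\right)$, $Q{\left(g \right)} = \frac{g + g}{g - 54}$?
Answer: $- \frac{217388443237}{128} \approx -1.6983 \cdot 10^{9}$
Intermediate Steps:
$Q{\left(g \right)} = \frac{2 g}{-54 + g}$
$X = 29376$ ($X = \left(-199 + \left(-116 + 9\right)\right) \left(-96\right) = \left(-199 - 107\right) \left(-96\right) = \left(-306\right) \left(-96\right) = 29376$)
$H = 1698347215$ ($H = \frac{\left(-30988 + 250183\right) \left(29376 + 40357\right)}{9} = \frac{219195 \cdot 69733}{9} = \frac{1}{9} \cdot 15285124935 = 1698347215$)
$Q{\left(566 \right)} - H = 2 \cdot 566 \frac{1}{-54 + 566} - 1698347215 = 2 \cdot 566 \cdot \frac{1}{512} - 1698347215 = \frac{283}{128} - 1698347215 = - \frac{217388443237}{128}$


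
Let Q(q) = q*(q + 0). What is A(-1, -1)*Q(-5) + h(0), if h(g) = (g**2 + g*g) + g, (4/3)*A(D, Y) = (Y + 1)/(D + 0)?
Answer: 0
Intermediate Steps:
Q(q) = q**2 (Q(q) = q*q = q**2)
A(D, Y) = 3*(1 + Y)/(4*D) (A(D, Y) = 3*((Y + 1)/(D + 0))/4 = 3*((1 + Y)/D)/4 = 3*(1 + Y)/(4*D))
h(g) = g + 2*g**2 (h(g) = (g**2 + g**2) + g = 2*g**2 + g = g + 2*g**2)
A(-1, -1)*Q(-5) + h(0) = ((3/4)*(1 - 1)/(-1))*(-5)**2 + 0*(1 + 2*0) = ((3/4)*(-1)*0)*25 + 0*(1 + 0) = 0*25 + 0*1 = 0 + 0 = 0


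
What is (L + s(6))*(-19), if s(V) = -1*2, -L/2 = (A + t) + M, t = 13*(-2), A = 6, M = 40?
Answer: 798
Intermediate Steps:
t = -26
L = -40 (L = -2*((6 - 26) + 40) = -2*(-20 + 40) = -2*20 = -40)
s(V) = -2
(L + s(6))*(-19) = (-40 - 2)*(-19) = -42*(-19) = 798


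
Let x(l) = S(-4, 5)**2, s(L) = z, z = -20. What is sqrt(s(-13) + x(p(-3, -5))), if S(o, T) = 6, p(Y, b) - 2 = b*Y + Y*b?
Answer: 4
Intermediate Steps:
p(Y, b) = 2 + 2*Y*b (p(Y, b) = 2 + (b*Y + Y*b) = 2 + (Y*b + Y*b) = 2 + 2*Y*b)
s(L) = -20
x(l) = 36 (x(l) = 6**2 = 36)
sqrt(s(-13) + x(p(-3, -5))) = sqrt(-20 + 36) = sqrt(16) = 4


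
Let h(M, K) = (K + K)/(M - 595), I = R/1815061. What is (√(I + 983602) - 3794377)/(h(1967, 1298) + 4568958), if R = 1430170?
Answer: -1301471311/1567153243 + 686*√810106674236658353/2844478732392823 ≈ -0.83025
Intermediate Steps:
I = 1430170/1815061 ≈ 0.78795
h(M, K) = 2*K/(-595 + M) (h(M, K) = (2*K)/(-595 + M) = 2*K/(-595 + M))
(√(I + 983602) - 3794377)/(h(1967, 1298) + 4568958) = (√(1430170/1815061 + 983602) - 3794377)/(2*1298/(-595 + 1967) + 4568958) = (√(1785299059892/1815061) - 3794377)/(2*1298/1372 + 4568958) = (2*√810106674236658353/1815061 - 3794377)/(2*1298*(1/1372) + 4568958) = (-3794377 + 2*√810106674236658353/1815061)/(649/343 + 4568958) = (-3794377 + 2*√810106674236658353/1815061)/(1567153243/343) = (-3794377 + 2*√810106674236658353/1815061)*(343/1567153243) = -1301471311/1567153243 + 686*√810106674236658353/2844478732392823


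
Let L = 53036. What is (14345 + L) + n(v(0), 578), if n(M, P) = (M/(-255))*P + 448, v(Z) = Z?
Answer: 67829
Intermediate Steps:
n(M, P) = 448 - M*P/255 (n(M, P) = (-M/255)*P + 448 = -M*P/255 + 448 = 448 - M*P/255)
(14345 + L) + n(v(0), 578) = (14345 + 53036) + (448 - 1/255*0*578) = 67381 + (448 + 0) = 67381 + 448 = 67829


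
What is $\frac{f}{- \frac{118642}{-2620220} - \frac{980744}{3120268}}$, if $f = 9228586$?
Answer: $- \frac{9431371048486698820}{274946275953} \approx -3.4303 \cdot 10^{7}$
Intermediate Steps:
$\frac{f}{- \frac{118642}{-2620220} - \frac{980744}{3120268}} = \frac{9228586}{- \frac{118642}{-2620220} - \frac{980744}{3120268}} = \frac{9228586}{\left(-118642\right) \left(- \frac{1}{2620220}\right) - \frac{245186}{780067}} = \frac{9228586}{\frac{59321}{1310110} - \frac{245186}{780067}} = \frac{9228586}{- \frac{274946275953}{1021973577370}} = 9228586 \left(- \frac{1021973577370}{274946275953}\right) = - \frac{9431371048486698820}{274946275953}$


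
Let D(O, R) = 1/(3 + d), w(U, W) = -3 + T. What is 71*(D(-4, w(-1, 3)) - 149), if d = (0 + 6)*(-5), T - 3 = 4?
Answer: -285704/27 ≈ -10582.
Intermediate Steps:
T = 7 (T = 3 + 4 = 7)
d = -30 (d = 6*(-5) = -30)
w(U, W) = 4 (w(U, W) = -3 + 7 = 4)
D(O, R) = -1/27 (D(O, R) = 1/(3 - 30) = 1/(-27) = -1/27)
71*(D(-4, w(-1, 3)) - 149) = 71*(-1/27 - 149) = 71*(-4024/27) = -285704/27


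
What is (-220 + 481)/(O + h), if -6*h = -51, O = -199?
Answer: -174/127 ≈ -1.3701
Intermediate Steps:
h = 17/2 (h = -⅙*(-51) = 17/2 ≈ 8.5000)
(-220 + 481)/(O + h) = (-220 + 481)/(-199 + 17/2) = 261/(-381/2) = 261*(-2/381) = -174/127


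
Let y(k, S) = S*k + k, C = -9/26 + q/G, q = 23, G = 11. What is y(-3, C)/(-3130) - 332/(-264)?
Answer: 676867/537108 ≈ 1.2602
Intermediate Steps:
C = 499/286 (C = -9/26 + 23/11 = 499/286 ≈ 1.7448)
y(k, S) = k + S*k
y(-3, C)/(-3130) - 332/(-264) = -3*(1 + 499/286)/(-3130) - 332/(-264) = -3*785/286*(-1/3130) - 332*(-1/264) = -2355/286*(-1/3130) + 83/66 = 471/179036 + 83/66 = 676867/537108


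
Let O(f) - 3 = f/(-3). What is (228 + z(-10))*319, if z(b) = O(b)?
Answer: 224257/3 ≈ 74752.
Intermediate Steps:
O(f) = 3 - f/3 (O(f) = 3 + f/(-3) = 3 + f*(-⅓) = 3 - f/3)
z(b) = 3 - b/3
(228 + z(-10))*319 = (228 + (3 - ⅓*(-10)))*319 = (228 + (3 + 10/3))*319 = (228 + 19/3)*319 = (703/3)*319 = 224257/3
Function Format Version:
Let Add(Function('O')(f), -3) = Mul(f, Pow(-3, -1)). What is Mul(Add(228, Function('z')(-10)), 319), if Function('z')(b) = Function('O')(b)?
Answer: Rational(224257, 3) ≈ 74752.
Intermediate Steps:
Function('O')(f) = Add(3, Mul(Rational(-1, 3), f)) (Function('O')(f) = Add(3, Mul(f, Pow(-3, -1))) = Add(3, Mul(f, Rational(-1, 3))) = Add(3, Mul(Rational(-1, 3), f)))
Function('z')(b) = Add(3, Mul(Rational(-1, 3), b))
Mul(Add(228, Function('z')(-10)), 319) = Mul(Add(228, Add(3, Mul(Rational(-1, 3), -10))), 319) = Mul(Add(228, Add(3, Rational(10, 3))), 319) = Mul(Add(228, Rational(19, 3)), 319) = Mul(Rational(703, 3), 319) = Rational(224257, 3)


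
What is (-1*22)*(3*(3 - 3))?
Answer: 0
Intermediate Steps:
(-1*22)*(3*(3 - 3)) = -66*0 = -22*0 = 0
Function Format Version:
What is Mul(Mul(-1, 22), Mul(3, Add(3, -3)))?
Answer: 0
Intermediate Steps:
Mul(Mul(-1, 22), Mul(3, Add(3, -3))) = Mul(-22, Mul(3, 0)) = Mul(-22, 0) = 0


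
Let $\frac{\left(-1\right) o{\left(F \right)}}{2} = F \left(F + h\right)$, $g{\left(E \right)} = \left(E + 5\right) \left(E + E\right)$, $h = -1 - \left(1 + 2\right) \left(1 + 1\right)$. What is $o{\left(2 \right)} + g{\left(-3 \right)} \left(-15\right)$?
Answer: $200$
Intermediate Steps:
$h = -7$ ($h = -1 - 3 \cdot 2 = -1 - 6 = -7$)
$g{\left(E \right)} = 2 E \left(5 + E\right)$ ($g{\left(E \right)} = \left(5 + E\right) 2 E = 2 E \left(5 + E\right)$)
$o{\left(F \right)} = - 2 F \left(-7 + F\right)$ ($o{\left(F \right)} = - 2 F \left(F - 7\right) = - 2 F \left(-7 + F\right)$)
$o{\left(2 \right)} + g{\left(-3 \right)} \left(-15\right) = 2 \cdot 2 \left(7 - 2\right) + 2 \left(-3\right) \left(5 - 3\right) \left(-15\right) = 2 \cdot 2 \left(7 - 2\right) + 2 \left(-3\right) 2 \left(-15\right) = 2 \cdot 2 \cdot 5 - -180 = 20 + 180 = 200$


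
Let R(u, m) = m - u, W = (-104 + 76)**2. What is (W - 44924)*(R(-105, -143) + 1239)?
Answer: -53012140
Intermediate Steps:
W = 784 (W = (-28)**2 = 784)
(W - 44924)*(R(-105, -143) + 1239) = (784 - 44924)*((-143 - 1*(-105)) + 1239) = -44140*((-143 + 105) + 1239) = -44140*(-38 + 1239) = -44140*1201 = -53012140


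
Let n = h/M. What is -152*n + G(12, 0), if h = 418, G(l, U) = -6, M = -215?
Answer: 62246/215 ≈ 289.52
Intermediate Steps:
n = -418/215 (n = 418/(-215) = 418*(-1/215) = -418/215 ≈ -1.9442)
-152*n + G(12, 0) = -152*(-418/215) - 6 = 63536/215 - 6 = 62246/215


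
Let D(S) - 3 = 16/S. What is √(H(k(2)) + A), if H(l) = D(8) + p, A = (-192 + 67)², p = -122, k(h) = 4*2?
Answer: 2*√3877 ≈ 124.53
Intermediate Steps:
k(h) = 8
D(S) = 3 + 16/S
A = 15625 (A = (-125)² = 15625)
H(l) = -117 (H(l) = (3 + 16/8) - 122 = (3 + 16*(⅛)) - 122 = (3 + 2) - 122 = 5 - 122 = -117)
√(H(k(2)) + A) = √(-117 + 15625) = √15508 = 2*√3877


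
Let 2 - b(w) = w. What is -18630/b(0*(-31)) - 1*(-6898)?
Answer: -2417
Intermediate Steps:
b(w) = 2 - w
-18630/b(0*(-31)) - 1*(-6898) = -18630/(2 - 0*(-31)) - 1*(-6898) = -18630/(2 - 1*0) + 6898 = -18630/(2 + 0) + 6898 = -18630/2 + 6898 = -18630*1/2 + 6898 = -9315 + 6898 = -2417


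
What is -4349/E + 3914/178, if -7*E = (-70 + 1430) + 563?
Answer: 6472738/171147 ≈ 37.820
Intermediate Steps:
E = -1923/7 (E = -((-70 + 1430) + 563)/7 = -(1360 + 563)/7 = -1/7*1923 = -1923/7 ≈ -274.71)
-4349/E + 3914/178 = -4349/(-1923/7) + 3914/178 = -4349*(-7/1923) + 3914*(1/178) = 30443/1923 + 1957/89 = 6472738/171147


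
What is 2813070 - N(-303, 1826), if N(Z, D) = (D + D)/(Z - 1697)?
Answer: 1406535913/500 ≈ 2.8131e+6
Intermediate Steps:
N(Z, D) = 2*D/(-1697 + Z) (N(Z, D) = (2*D)/(-1697 + Z) = 2*D/(-1697 + Z))
2813070 - N(-303, 1826) = 2813070 - 2*1826/(-1697 - 303) = 2813070 - 2*1826/(-2000) = 2813070 - 2*1826*(-1)/2000 = 2813070 - 1*(-913/500) = 2813070 + 913/500 = 1406535913/500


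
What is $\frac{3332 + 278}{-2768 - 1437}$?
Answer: $- \frac{722}{841} \approx -0.8585$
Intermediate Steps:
$\frac{3332 + 278}{-2768 - 1437} = \frac{3610}{-4205} = 3610 \left(- \frac{1}{4205}\right) = - \frac{722}{841}$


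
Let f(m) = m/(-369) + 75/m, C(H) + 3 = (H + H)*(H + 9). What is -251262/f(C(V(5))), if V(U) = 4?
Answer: -4682141739/8737 ≈ -5.3590e+5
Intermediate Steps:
C(H) = -3 + 2*H*(9 + H) (C(H) = -3 + (H + H)*(H + 9) = -3 + (2*H)*(9 + H) = -3 + 2*H*(9 + H))
f(m) = 75/m - m/369 (f(m) = m*(-1/369) + 75/m = -m/369 + 75/m = 75/m - m/369)
-251262/f(C(V(5))) = -251262/(75/(-3 + 2*4² + 18*4) - (-3 + 2*4² + 18*4)/369) = -251262/(75/(-3 + 2*16 + 72) - (-3 + 2*16 + 72)/369) = -251262/(75/(-3 + 32 + 72) - (-3 + 32 + 72)/369) = -251262/(75/101 - 1/369*101) = -251262/(75*(1/101) - 101/369) = -251262/(75/101 - 101/369) = -251262/17474/37269 = -251262*37269/17474 = -4682141739/8737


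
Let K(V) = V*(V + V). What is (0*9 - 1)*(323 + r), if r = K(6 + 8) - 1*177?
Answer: -538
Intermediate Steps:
K(V) = 2*V² (K(V) = V*(2*V) = 2*V²)
r = 215 (r = 2*(6 + 8)² - 1*177 = 2*14² - 177 = 2*196 - 177 = 392 - 177 = 215)
(0*9 - 1)*(323 + r) = (0*9 - 1)*(323 + 215) = (0 - 1)*538 = -1*538 = -538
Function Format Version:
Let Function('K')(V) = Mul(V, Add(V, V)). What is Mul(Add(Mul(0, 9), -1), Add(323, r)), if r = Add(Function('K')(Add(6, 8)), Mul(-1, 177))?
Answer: -538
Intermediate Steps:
Function('K')(V) = Mul(2, Pow(V, 2)) (Function('K')(V) = Mul(V, Mul(2, V)) = Mul(2, Pow(V, 2)))
r = 215 (r = Add(Mul(2, Pow(Add(6, 8), 2)), Mul(-1, 177)) = Add(Mul(2, Pow(14, 2)), -177) = Add(Mul(2, 196), -177) = Add(392, -177) = 215)
Mul(Add(Mul(0, 9), -1), Add(323, r)) = Mul(Add(Mul(0, 9), -1), Add(323, 215)) = Mul(Add(0, -1), 538) = Mul(-1, 538) = -538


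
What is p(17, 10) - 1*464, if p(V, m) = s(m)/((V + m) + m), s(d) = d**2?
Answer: -17068/37 ≈ -461.30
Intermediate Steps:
p(V, m) = m**2/(V + 2*m) (p(V, m) = m**2/((V + m) + m) = m**2/(V + 2*m))
p(17, 10) - 1*464 = 10**2/(17 + 2*10) - 1*464 = 100/(17 + 20) - 464 = 100/37 - 464 = -17068/37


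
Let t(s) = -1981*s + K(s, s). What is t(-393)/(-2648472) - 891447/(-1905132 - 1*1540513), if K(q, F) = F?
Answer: -26685148443/760474525370 ≈ -0.035090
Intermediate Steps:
t(s) = -1980*s (t(s) = -1981*s + s = -1980*s)
t(-393)/(-2648472) - 891447/(-1905132 - 1*1540513) = -1980*(-393)/(-2648472) - 891447/(-1905132 - 1*1540513) = 778140*(-1/2648472) - 891447/(-1905132 - 1540513) = -64845/220706 - 891447/(-3445645) = -64845/220706 - 891447*(-1/3445645) = -64845/220706 + 891447/3445645 = -26685148443/760474525370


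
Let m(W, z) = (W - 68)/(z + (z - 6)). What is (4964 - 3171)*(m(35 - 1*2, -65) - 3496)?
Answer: -852429853/136 ≈ -6.2679e+6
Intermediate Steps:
m(W, z) = (-68 + W)/(-6 + 2*z) (m(W, z) = (-68 + W)/(z + (-6 + z)) = (-68 + W)/(-6 + 2*z))
(4964 - 3171)*(m(35 - 1*2, -65) - 3496) = (4964 - 3171)*((-68 + (35 - 1*2))/(2*(-3 - 65)) - 3496) = 1793*((½)*(-68 + (35 - 2))/(-68) - 3496) = 1793*((½)*(-1/68)*(-68 + 33) - 3496) = 1793*((½)*(-1/68)*(-35) - 3496) = 1793*(35/136 - 3496) = 1793*(-475421/136) = -852429853/136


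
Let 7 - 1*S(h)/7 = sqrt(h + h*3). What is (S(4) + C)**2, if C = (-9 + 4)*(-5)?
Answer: 2116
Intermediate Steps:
S(h) = 49 - 14*sqrt(h) (S(h) = 49 - 7*sqrt(h + h*3) = 49 - 7*sqrt(h + 3*h) = 49 - 7*2*sqrt(h) = 49 - 14*sqrt(h))
C = 25 (C = -5*(-5) = 25)
(S(4) + C)**2 = ((49 - 14*sqrt(4)) + 25)**2 = ((49 - 14*2) + 25)**2 = ((49 - 28) + 25)**2 = (21 + 25)**2 = 46**2 = 2116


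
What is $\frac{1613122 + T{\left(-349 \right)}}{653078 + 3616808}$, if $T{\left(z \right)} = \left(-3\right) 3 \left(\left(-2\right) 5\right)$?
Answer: $\frac{806606}{2134943} \approx 0.37781$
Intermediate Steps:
$T{\left(z \right)} = 90$ ($T{\left(z \right)} = \left(-9\right) \left(-10\right) = 90$)
$\frac{1613122 + T{\left(-349 \right)}}{653078 + 3616808} = \frac{1613122 + 90}{653078 + 3616808} = \frac{1613212}{4269886} = 1613212 \cdot \frac{1}{4269886} = \frac{806606}{2134943}$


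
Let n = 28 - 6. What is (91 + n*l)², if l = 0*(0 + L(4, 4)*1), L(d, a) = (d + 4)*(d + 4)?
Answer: 8281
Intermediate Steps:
L(d, a) = (4 + d)² (L(d, a) = (4 + d)*(4 + d) = (4 + d)²)
n = 22
l = 0 (l = 0*(0 + (4 + 4)²*1) = 0*(0 + 8²*1) = 0*(0 + 64*1) = 0*(0 + 64) = 0*64 = 0)
(91 + n*l)² = (91 + 22*0)² = (91 + 0)² = 91² = 8281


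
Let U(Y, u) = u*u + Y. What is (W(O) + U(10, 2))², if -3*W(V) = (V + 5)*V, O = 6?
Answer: 64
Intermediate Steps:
U(Y, u) = Y + u² (U(Y, u) = u² + Y = Y + u²)
W(V) = -V*(5 + V)/3 (W(V) = -(V + 5)*V/3 = -(5 + V)*V/3 = -V*(5 + V)/3)
(W(O) + U(10, 2))² = (-⅓*6*(5 + 6) + (10 + 2²))² = (-⅓*6*11 + (10 + 4))² = (-22 + 14)² = (-8)² = 64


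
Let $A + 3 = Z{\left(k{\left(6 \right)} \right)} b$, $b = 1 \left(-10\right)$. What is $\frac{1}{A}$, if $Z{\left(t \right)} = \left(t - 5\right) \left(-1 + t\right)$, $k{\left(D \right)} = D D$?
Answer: $- \frac{1}{10853} \approx -9.214 \cdot 10^{-5}$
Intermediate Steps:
$k{\left(D \right)} = D^{2}$
$Z{\left(t \right)} = \left(-1 + t\right) \left(-5 + t\right)$ ($Z{\left(t \right)} = \left(-5 + t\right) \left(-1 + t\right) = \left(-1 + t\right) \left(-5 + t\right)$)
$b = -10$
$A = -10853$ ($A = -3 + \left(5 + \left(6^{2}\right)^{2} - 6 \cdot 6^{2}\right) \left(-10\right) = -3 + \left(5 + 36^{2} - 216\right) \left(-10\right) = -3 + \left(5 + 1296 - 216\right) \left(-10\right) = -3 + 1085 \left(-10\right) = -3 - 10850 = -10853$)
$\frac{1}{A} = \frac{1}{-10853} = - \frac{1}{10853}$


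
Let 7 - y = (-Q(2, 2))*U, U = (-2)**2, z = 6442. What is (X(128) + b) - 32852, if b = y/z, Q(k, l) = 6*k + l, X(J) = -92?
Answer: -212225185/6442 ≈ -32944.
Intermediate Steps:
U = 4
Q(k, l) = l + 6*k
y = 63 (y = 7 - (-(2 + 6*2))*4 = 7 - (-(2 + 12))*4 = 7 - (-1*14)*4 = 7 - (-14)*4 = 7 - 1*(-56) = 7 + 56 = 63)
b = 63/6442 ≈ 0.0097796
(X(128) + b) - 32852 = (-92 + 63/6442) - 32852 = -592601/6442 - 32852 = -212225185/6442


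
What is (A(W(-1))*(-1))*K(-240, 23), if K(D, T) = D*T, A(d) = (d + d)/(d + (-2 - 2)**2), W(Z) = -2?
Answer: -11040/7 ≈ -1577.1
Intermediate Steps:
A(d) = 2*d/(16 + d) (A(d) = (2*d)/(d + (-4)**2) = (2*d)/(d + 16) = (2*d)/(16 + d) = 2*d/(16 + d))
(A(W(-1))*(-1))*K(-240, 23) = ((2*(-2)/(16 - 2))*(-1))*(-240*23) = ((2*(-2)/14)*(-1))*(-5520) = ((2*(-2)*(1/14))*(-1))*(-5520) = -2/7*(-1)*(-5520) = (2/7)*(-5520) = -11040/7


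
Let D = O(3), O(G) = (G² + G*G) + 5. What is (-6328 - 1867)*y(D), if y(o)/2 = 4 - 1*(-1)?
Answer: -81950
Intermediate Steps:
O(G) = 5 + 2*G² (O(G) = (G² + G²) + 5 = 2*G² + 5 = 5 + 2*G²)
D = 23 (D = 5 + 2*3² = 5 + 2*9 = 5 + 18 = 23)
y(o) = 10 (y(o) = 2*(4 - 1*(-1)) = 2*(4 + 1) = 2*5 = 10)
(-6328 - 1867)*y(D) = (-6328 - 1867)*10 = -8195*10 = -81950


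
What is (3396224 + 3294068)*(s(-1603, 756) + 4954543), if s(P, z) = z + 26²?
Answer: 33156919894700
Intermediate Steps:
s(P, z) = 676 + z (s(P, z) = z + 676 = 676 + z)
(3396224 + 3294068)*(s(-1603, 756) + 4954543) = (3396224 + 3294068)*((676 + 756) + 4954543) = 6690292*(1432 + 4954543) = 6690292*4955975 = 33156919894700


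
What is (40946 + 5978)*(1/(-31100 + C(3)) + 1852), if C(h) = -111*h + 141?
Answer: 679844097373/7823 ≈ 8.6903e+7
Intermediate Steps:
C(h) = 141 - 111*h
(40946 + 5978)*(1/(-31100 + C(3)) + 1852) = (40946 + 5978)*(1/(-31100 + (141 - 111*3)) + 1852) = 46924*(1/(-31100 + (141 - 333)) + 1852) = 46924*(1/(-31100 - 192) + 1852) = 46924*(1/(-31292) + 1852) = 46924*(-1/31292 + 1852) = 46924*(57952783/31292) = 679844097373/7823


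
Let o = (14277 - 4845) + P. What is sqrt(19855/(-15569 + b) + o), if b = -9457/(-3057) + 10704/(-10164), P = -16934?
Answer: 11*I*sqrt(25186674059972971260923)/20153600758 ≈ 86.621*I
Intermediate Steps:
o = -7502 (o = (14277 - 4845) - 16934 = 9432 - 16934 = -7502)
b = 5283235/2589279 (b = -9457*(-1/3057) + 10704*(-1/10164) = 9457/3057 - 892/847 = 5283235/2589279 ≈ 2.0404)
sqrt(19855/(-15569 + b) + o) = sqrt(19855/(-15569 + 5283235/2589279) - 7502) = sqrt(19855/(-40307201516/2589279) - 7502) = sqrt(19855*(-2589279/40307201516) - 7502) = sqrt(-51410134545/40307201516 - 7502) = sqrt(-302436035907577/40307201516) = 11*I*sqrt(25186674059972971260923)/20153600758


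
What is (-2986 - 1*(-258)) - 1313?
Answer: -4041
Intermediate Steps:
(-2986 - 1*(-258)) - 1313 = (-2986 + 258) - 1313 = -2728 - 1313 = -4041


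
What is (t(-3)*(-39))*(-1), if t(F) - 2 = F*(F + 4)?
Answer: -39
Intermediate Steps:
t(F) = 2 + F*(4 + F) (t(F) = 2 + F*(F + 4) = 2 + F*(4 + F))
(t(-3)*(-39))*(-1) = ((2 + (-3)**2 + 4*(-3))*(-39))*(-1) = ((2 + 9 - 12)*(-39))*(-1) = -1*(-39)*(-1) = 39*(-1) = -39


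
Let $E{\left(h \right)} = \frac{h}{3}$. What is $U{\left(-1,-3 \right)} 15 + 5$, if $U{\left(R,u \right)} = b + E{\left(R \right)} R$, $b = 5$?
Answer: $85$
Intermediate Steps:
$E{\left(h \right)} = \frac{h}{3}$ ($E{\left(h \right)} = h \frac{1}{3} = \frac{h}{3}$)
$U{\left(R,u \right)} = 5 + \frac{R^{2}}{3}$ ($U{\left(R,u \right)} = 5 + \frac{R}{3} R = 5 + \frac{R^{2}}{3}$)
$U{\left(-1,-3 \right)} 15 + 5 = \left(5 + \frac{\left(-1\right)^{2}}{3}\right) 15 + 5 = \left(5 + \frac{1}{3} \cdot 1\right) 15 + 5 = \left(5 + \frac{1}{3}\right) 15 + 5 = \frac{16}{3} \cdot 15 + 5 = 80 + 5 = 85$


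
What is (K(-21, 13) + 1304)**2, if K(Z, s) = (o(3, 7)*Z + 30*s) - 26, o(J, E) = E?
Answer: 2313441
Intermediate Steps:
K(Z, s) = -26 + 7*Z + 30*s (K(Z, s) = (7*Z + 30*s) - 26 = -26 + 7*Z + 30*s)
(K(-21, 13) + 1304)**2 = ((-26 + 7*(-21) + 30*13) + 1304)**2 = ((-26 - 147 + 390) + 1304)**2 = (217 + 1304)**2 = 1521**2 = 2313441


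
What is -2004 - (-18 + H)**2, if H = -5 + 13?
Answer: -2104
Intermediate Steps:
H = 8
-2004 - (-18 + H)**2 = -2004 - (-18 + 8)**2 = -2004 - 1*(-10)**2 = -2004 - 1*100 = -2004 - 100 = -2104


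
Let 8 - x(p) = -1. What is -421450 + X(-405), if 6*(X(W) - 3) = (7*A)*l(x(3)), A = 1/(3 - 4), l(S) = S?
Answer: -842915/2 ≈ -4.2146e+5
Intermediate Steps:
x(p) = 9 (x(p) = 8 - 1*(-1) = 8 + 1 = 9)
A = -1 (A = 1/(-1) = -1)
X(W) = -15/2 (X(W) = 3 + ((7*(-1))*9)/6 = 3 + (-7*9)/6 = 3 + (⅙)*(-63) = 3 - 21/2 = -15/2)
-421450 + X(-405) = -421450 - 15/2 = -842915/2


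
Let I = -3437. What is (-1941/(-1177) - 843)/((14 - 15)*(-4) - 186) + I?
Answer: -367631624/107107 ≈ -3432.4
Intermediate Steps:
(-1941/(-1177) - 843)/((14 - 15)*(-4) - 186) + I = (-1941/(-1177) - 843)/((14 - 15)*(-4) - 186) - 3437 = (-1941*(-1/1177) - 843)/(-1*(-4) - 186) - 3437 = (1941/1177 - 843)/(4 - 186) - 3437 = -990270/1177/(-182) - 3437 = -990270/1177*(-1/182) - 3437 = 495135/107107 - 3437 = -367631624/107107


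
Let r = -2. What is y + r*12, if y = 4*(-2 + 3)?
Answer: -20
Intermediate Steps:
y = 4 (y = 4*1 = 4)
y + r*12 = 4 - 2*12 = 4 - 24 = -20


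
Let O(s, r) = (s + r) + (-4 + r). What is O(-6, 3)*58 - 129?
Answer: -361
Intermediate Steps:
O(s, r) = -4 + s + 2*r (O(s, r) = (r + s) + (-4 + r) = -4 + s + 2*r)
O(-6, 3)*58 - 129 = (-4 - 6 + 2*3)*58 - 129 = (-4 - 6 + 6)*58 - 129 = -4*58 - 129 = -232 - 129 = -361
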